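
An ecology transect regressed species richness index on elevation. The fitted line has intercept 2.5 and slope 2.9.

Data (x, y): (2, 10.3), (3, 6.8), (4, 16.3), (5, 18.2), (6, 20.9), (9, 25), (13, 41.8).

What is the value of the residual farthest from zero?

r = -4.4

x=2: ŷ = 2.5 + 2.9·2 = 8.3; r = 10.3 − 8.3 = 2
x=3: ŷ = 2.5 + 2.9·3 = 11.2; r = 6.8 − 11.2 = -4.4
x=4: ŷ = 2.5 + 2.9·4 = 14.1; r = 16.3 − 14.1 = 2.2
x=5: ŷ = 2.5 + 2.9·5 = 17; r = 18.2 − 17 = 1.2
x=6: ŷ = 2.5 + 2.9·6 = 19.9; r = 20.9 − 19.9 = 1
x=9: ŷ = 2.5 + 2.9·9 = 28.6; r = 25 − 28.6 = -3.6
x=13: ŷ = 2.5 + 2.9·13 = 40.2; r = 41.8 − 40.2 = 1.6
Largest |r| is 4.4 at x = 3, residual -4.4.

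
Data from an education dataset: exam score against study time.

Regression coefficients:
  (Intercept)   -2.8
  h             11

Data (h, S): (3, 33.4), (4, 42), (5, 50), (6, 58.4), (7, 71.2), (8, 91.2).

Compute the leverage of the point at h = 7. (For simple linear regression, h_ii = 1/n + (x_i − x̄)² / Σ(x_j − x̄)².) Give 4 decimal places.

h = 0.2952

h̄ = (3 + 4 + 5 + 6 + 7 + 8)/6 = 5.5
Σ(h − h̄)² = 6.25 + 2.25 + 0.25 + 0.25 + 2.25 + 6.25 = 17.5
h = 1/6 + (1.5)²/17.5 = 0.166667 + 0.128571 = 0.2952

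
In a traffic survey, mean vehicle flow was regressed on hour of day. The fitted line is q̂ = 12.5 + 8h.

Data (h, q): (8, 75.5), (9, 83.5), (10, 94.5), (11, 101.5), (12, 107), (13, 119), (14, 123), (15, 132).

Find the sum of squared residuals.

SSE = 18

h=8: q̂ = 12.5 + 8·8 = 76.5; r = 75.5 − 76.5 = -1
h=9: q̂ = 12.5 + 8·9 = 84.5; r = 83.5 − 84.5 = -1
h=10: q̂ = 12.5 + 8·10 = 92.5; r = 94.5 − 92.5 = 2
h=11: q̂ = 12.5 + 8·11 = 100.5; r = 101.5 − 100.5 = 1
h=12: q̂ = 12.5 + 8·12 = 108.5; r = 107 − 108.5 = -1.5
h=13: q̂ = 12.5 + 8·13 = 116.5; r = 119 − 116.5 = 2.5
h=14: q̂ = 12.5 + 8·14 = 124.5; r = 123 − 124.5 = -1.5
h=15: q̂ = 12.5 + 8·15 = 132.5; r = 132 − 132.5 = -0.5
SSE = 1 + 1 + 4 + 1 + 2.25 + 6.25 + 2.25 + 0.25 = 18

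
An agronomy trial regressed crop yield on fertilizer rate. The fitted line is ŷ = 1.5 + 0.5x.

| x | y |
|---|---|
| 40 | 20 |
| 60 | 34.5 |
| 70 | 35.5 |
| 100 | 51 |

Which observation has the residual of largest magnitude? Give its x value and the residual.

x = 60, r = 3

x=40: ŷ = 1.5 + 0.5·40 = 21.5; r = 20 − 21.5 = -1.5
x=60: ŷ = 1.5 + 0.5·60 = 31.5; r = 34.5 − 31.5 = 3
x=70: ŷ = 1.5 + 0.5·70 = 36.5; r = 35.5 − 36.5 = -1
x=100: ŷ = 1.5 + 0.5·100 = 51.5; r = 51 − 51.5 = -0.5
Largest |r| is 3 at x = 60, residual 3.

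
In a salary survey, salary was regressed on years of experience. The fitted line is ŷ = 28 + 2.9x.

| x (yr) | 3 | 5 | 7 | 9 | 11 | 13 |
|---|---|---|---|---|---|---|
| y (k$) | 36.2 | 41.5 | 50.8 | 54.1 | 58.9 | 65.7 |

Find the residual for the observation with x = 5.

ŷ = 28 + 2.9·5 = 42.5
r = 41.5 − 42.5 = -1

r = -1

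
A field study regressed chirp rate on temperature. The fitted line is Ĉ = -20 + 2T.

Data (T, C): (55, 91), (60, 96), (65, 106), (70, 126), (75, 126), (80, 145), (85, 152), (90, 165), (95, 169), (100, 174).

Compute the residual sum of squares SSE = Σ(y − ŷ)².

T=55: Ĉ = -20 + 2·55 = 90; r = 91 − 90 = 1
T=60: Ĉ = -20 + 2·60 = 100; r = 96 − 100 = -4
T=65: Ĉ = -20 + 2·65 = 110; r = 106 − 110 = -4
T=70: Ĉ = -20 + 2·70 = 120; r = 126 − 120 = 6
T=75: Ĉ = -20 + 2·75 = 130; r = 126 − 130 = -4
T=80: Ĉ = -20 + 2·80 = 140; r = 145 − 140 = 5
T=85: Ĉ = -20 + 2·85 = 150; r = 152 − 150 = 2
T=90: Ĉ = -20 + 2·90 = 160; r = 165 − 160 = 5
T=95: Ĉ = -20 + 2·95 = 170; r = 169 − 170 = -1
T=100: Ĉ = -20 + 2·100 = 180; r = 174 − 180 = -6
SSE = 1 + 16 + 16 + 36 + 16 + 25 + 4 + 25 + 1 + 36 = 176

SSE = 176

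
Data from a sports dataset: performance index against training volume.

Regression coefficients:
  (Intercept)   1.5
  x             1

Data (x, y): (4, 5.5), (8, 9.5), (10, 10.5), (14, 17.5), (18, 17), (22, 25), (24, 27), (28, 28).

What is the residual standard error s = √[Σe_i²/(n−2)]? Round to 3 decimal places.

x=4: ŷ = 1.5 + 4 = 5.5; e = 5.5 − 5.5 = 0
x=8: ŷ = 1.5 + 8 = 9.5; e = 9.5 − 9.5 = 0
x=10: ŷ = 1.5 + 10 = 11.5; e = 10.5 − 11.5 = -1
x=14: ŷ = 1.5 + 14 = 15.5; e = 17.5 − 15.5 = 2
x=18: ŷ = 1.5 + 18 = 19.5; e = 17 − 19.5 = -2.5
x=22: ŷ = 1.5 + 22 = 23.5; e = 25 − 23.5 = 1.5
x=24: ŷ = 1.5 + 24 = 25.5; e = 27 − 25.5 = 1.5
x=28: ŷ = 1.5 + 28 = 29.5; e = 28 − 29.5 = -1.5
SSE = 0 + 0 + 1 + 4 + 6.25 + 2.25 + 2.25 + 2.25 = 18
s = √(18/6) = √3 ≈ 1.732

s = 1.732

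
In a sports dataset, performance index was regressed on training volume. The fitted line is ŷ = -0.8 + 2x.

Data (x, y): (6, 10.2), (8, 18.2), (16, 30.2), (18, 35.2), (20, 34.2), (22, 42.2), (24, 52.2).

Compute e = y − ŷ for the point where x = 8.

e = 3

ŷ = -0.8 + 2·8 = 15.2
e = 18.2 − 15.2 = 3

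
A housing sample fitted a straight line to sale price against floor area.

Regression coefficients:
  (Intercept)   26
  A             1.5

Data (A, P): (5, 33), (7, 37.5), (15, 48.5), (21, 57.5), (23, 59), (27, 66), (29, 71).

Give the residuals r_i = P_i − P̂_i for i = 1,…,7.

A=5: P̂ = 26 + 1.5·5 = 33.5; r = 33 − 33.5 = -0.5
A=7: P̂ = 26 + 1.5·7 = 36.5; r = 37.5 − 36.5 = 1
A=15: P̂ = 26 + 1.5·15 = 48.5; r = 48.5 − 48.5 = 0
A=21: P̂ = 26 + 1.5·21 = 57.5; r = 57.5 − 57.5 = 0
A=23: P̂ = 26 + 1.5·23 = 60.5; r = 59 − 60.5 = -1.5
A=27: P̂ = 26 + 1.5·27 = 66.5; r = 66 − 66.5 = -0.5
A=29: P̂ = 26 + 1.5·29 = 69.5; r = 71 − 69.5 = 1.5

-0.5, 1, 0, 0, -1.5, -0.5, 1.5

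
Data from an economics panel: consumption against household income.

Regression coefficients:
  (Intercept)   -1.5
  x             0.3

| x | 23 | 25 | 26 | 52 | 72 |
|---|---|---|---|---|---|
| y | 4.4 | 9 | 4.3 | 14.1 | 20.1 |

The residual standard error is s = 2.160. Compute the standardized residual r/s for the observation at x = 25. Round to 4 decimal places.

ŷ = -1.5 + 0.3·25 = 6
r = 9 − 6 = 3
r/s = 3 / 2.160 = 1.3889

1.3889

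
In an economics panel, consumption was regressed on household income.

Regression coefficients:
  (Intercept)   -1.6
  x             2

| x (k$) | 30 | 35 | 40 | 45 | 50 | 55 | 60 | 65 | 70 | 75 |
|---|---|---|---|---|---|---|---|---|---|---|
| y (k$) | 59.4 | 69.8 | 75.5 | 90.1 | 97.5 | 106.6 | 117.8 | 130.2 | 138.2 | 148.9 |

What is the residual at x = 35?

e = 1.4

ŷ = -1.6 + 2·35 = 68.4
e = 69.8 − 68.4 = 1.4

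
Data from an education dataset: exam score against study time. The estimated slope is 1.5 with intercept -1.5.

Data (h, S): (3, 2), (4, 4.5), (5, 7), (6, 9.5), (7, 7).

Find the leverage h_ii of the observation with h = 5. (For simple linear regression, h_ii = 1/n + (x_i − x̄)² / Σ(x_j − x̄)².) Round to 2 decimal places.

h = 0.20

h̄ = (3 + 4 + 5 + 6 + 7)/5 = 5
Σ(h − h̄)² = 4 + 1 + 0 + 1 + 4 = 10
h = 1/5 + (0)²/10 = 0.2 + 0 = 0.20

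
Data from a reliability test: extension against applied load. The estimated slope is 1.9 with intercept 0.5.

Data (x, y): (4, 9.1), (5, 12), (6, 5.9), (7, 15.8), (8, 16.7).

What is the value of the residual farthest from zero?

r = -6

x=4: ŷ = 0.5 + 1.9·4 = 8.1; r = 9.1 − 8.1 = 1
x=5: ŷ = 0.5 + 1.9·5 = 10; r = 12 − 10 = 2
x=6: ŷ = 0.5 + 1.9·6 = 11.9; r = 5.9 − 11.9 = -6
x=7: ŷ = 0.5 + 1.9·7 = 13.8; r = 15.8 − 13.8 = 2
x=8: ŷ = 0.5 + 1.9·8 = 15.7; r = 16.7 − 15.7 = 1
Largest |r| is 6 at x = 6, residual -6.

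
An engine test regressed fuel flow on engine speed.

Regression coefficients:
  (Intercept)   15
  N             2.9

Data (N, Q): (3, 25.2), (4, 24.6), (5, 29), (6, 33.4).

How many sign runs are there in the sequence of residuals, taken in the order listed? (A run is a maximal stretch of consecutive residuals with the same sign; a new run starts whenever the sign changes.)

N=3: ŷ = 15 + 2.9·3 = 23.7; r = 25.2 − 23.7 = 1.5
N=4: ŷ = 15 + 2.9·4 = 26.6; r = 24.6 − 26.6 = -2
N=5: ŷ = 15 + 2.9·5 = 29.5; r = 29 − 29.5 = -0.5
N=6: ŷ = 15 + 2.9·6 = 32.4; r = 33.4 − 32.4 = 1
Signs: + − − +
Runs: +×1, −×2, +×1 → 3

3 runs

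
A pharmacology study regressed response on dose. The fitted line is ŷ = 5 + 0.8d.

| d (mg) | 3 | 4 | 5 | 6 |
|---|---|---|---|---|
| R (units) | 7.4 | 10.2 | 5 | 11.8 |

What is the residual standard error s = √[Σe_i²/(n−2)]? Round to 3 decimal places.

d=3: ŷ = 5 + 0.8·3 = 7.4; e = 7.4 − 7.4 = 0
d=4: ŷ = 5 + 0.8·4 = 8.2; e = 10.2 − 8.2 = 2
d=5: ŷ = 5 + 0.8·5 = 9; e = 5 − 9 = -4
d=6: ŷ = 5 + 0.8·6 = 9.8; e = 11.8 − 9.8 = 2
SSE = 0 + 4 + 16 + 4 = 24
s = √(24/2) = √12 ≈ 3.464

s = 3.464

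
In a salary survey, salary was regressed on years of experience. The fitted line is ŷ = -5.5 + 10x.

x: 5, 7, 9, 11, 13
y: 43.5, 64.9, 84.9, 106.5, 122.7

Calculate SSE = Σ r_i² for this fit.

x=5: ŷ = -5.5 + 10·5 = 44.5; r = 43.5 − 44.5 = -1
x=7: ŷ = -5.5 + 10·7 = 64.5; r = 64.9 − 64.5 = 0.4
x=9: ŷ = -5.5 + 10·9 = 84.5; r = 84.9 − 84.5 = 0.4
x=11: ŷ = -5.5 + 10·11 = 104.5; r = 106.5 − 104.5 = 2
x=13: ŷ = -5.5 + 10·13 = 124.5; r = 122.7 − 124.5 = -1.8
SSE = 1 + 0.16 + 0.16 + 4 + 3.24 = 8.56

SSE = 8.56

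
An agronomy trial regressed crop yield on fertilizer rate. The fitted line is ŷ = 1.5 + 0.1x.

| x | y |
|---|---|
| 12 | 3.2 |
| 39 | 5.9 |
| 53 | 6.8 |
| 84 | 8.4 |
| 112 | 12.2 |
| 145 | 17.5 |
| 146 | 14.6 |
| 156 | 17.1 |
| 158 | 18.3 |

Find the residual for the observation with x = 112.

r = -0.5

ŷ = 1.5 + 0.1·112 = 12.7
r = 12.2 − 12.7 = -0.5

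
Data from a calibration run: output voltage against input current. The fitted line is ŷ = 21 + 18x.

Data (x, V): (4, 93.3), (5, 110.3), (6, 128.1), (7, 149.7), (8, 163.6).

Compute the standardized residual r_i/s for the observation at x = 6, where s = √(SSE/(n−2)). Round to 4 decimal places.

x=4: ŷ = 21 + 18·4 = 93; r = 93.3 − 93 = 0.3
x=5: ŷ = 21 + 18·5 = 111; r = 110.3 − 111 = -0.7
x=6: ŷ = 21 + 18·6 = 129; r = 128.1 − 129 = -0.9
x=7: ŷ = 21 + 18·7 = 147; r = 149.7 − 147 = 2.7
x=8: ŷ = 21 + 18·8 = 165; r = 163.6 − 165 = -1.4
SSE = 0.09 + 0.49 + 0.81 + 7.29 + 1.96 = 10.64
s = √(10.64/3) = 1.88326
r/s = -0.9 / 1.88326 = -0.4779

-0.4779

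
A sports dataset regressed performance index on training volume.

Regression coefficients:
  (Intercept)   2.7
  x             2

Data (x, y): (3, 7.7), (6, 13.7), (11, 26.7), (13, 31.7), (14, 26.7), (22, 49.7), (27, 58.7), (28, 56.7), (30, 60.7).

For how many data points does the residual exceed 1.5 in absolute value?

7

x=3: ŷ = 2.7 + 2·3 = 8.7; e = 7.7 − 8.7 = -1
x=6: ŷ = 2.7 + 2·6 = 14.7; e = 13.7 − 14.7 = -1
x=11: ŷ = 2.7 + 2·11 = 24.7; e = 26.7 − 24.7 = 2
x=13: ŷ = 2.7 + 2·13 = 28.7; e = 31.7 − 28.7 = 3
x=14: ŷ = 2.7 + 2·14 = 30.7; e = 26.7 − 30.7 = -4
x=22: ŷ = 2.7 + 2·22 = 46.7; e = 49.7 − 46.7 = 3
x=27: ŷ = 2.7 + 2·27 = 56.7; e = 58.7 − 56.7 = 2
x=28: ŷ = 2.7 + 2·28 = 58.7; e = 56.7 − 58.7 = -2
x=30: ŷ = 2.7 + 2·30 = 62.7; e = 60.7 − 62.7 = -2
|e| > 1.5: x=11 (|e|=2), x=13 (|e|=3), x=14 (|e|=4), x=22 (|e|=3), x=27 (|e|=2), x=28 (|e|=2), x=30 (|e|=2) → 7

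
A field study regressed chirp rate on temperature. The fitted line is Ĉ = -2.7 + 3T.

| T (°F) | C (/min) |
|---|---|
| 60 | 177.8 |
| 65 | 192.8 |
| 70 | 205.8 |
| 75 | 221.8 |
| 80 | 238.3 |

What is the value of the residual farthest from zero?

T=60: Ĉ = -2.7 + 3·60 = 177.3; e = 177.8 − 177.3 = 0.5
T=65: Ĉ = -2.7 + 3·65 = 192.3; e = 192.8 − 192.3 = 0.5
T=70: Ĉ = -2.7 + 3·70 = 207.3; e = 205.8 − 207.3 = -1.5
T=75: Ĉ = -2.7 + 3·75 = 222.3; e = 221.8 − 222.3 = -0.5
T=80: Ĉ = -2.7 + 3·80 = 237.3; e = 238.3 − 237.3 = 1
Largest |e| is 1.5 at T = 70, residual -1.5.

e = -1.5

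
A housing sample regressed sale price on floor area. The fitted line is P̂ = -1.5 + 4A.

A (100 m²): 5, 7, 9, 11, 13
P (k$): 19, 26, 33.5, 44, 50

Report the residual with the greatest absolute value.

A=5: P̂ = -1.5 + 4·5 = 18.5; r = 19 − 18.5 = 0.5
A=7: P̂ = -1.5 + 4·7 = 26.5; r = 26 − 26.5 = -0.5
A=9: P̂ = -1.5 + 4·9 = 34.5; r = 33.5 − 34.5 = -1
A=11: P̂ = -1.5 + 4·11 = 42.5; r = 44 − 42.5 = 1.5
A=13: P̂ = -1.5 + 4·13 = 50.5; r = 50 − 50.5 = -0.5
Largest |r| is 1.5 at A = 11, residual 1.5.

r = 1.5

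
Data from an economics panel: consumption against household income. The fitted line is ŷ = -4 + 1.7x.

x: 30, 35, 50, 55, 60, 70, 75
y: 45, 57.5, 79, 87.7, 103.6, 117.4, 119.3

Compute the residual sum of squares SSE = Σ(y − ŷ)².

x=30: ŷ = -4 + 1.7·30 = 47; e = 45 − 47 = -2
x=35: ŷ = -4 + 1.7·35 = 55.5; e = 57.5 − 55.5 = 2
x=50: ŷ = -4 + 1.7·50 = 81; e = 79 − 81 = -2
x=55: ŷ = -4 + 1.7·55 = 89.5; e = 87.7 − 89.5 = -1.8
x=60: ŷ = -4 + 1.7·60 = 98; e = 103.6 − 98 = 5.6
x=70: ŷ = -4 + 1.7·70 = 115; e = 117.4 − 115 = 2.4
x=75: ŷ = -4 + 1.7·75 = 123.5; e = 119.3 − 123.5 = -4.2
SSE = 4 + 4 + 4 + 3.24 + 31.36 + 5.76 + 17.64 = 70

SSE = 70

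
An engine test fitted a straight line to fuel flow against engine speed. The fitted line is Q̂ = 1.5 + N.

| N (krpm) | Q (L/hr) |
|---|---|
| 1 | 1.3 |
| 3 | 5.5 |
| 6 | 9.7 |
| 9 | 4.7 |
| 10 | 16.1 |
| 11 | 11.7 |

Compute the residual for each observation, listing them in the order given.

-1.2, 1, 2.2, -5.8, 4.6, -0.8

N=1: Q̂ = 1.5 + 1 = 2.5; r = 1.3 − 2.5 = -1.2
N=3: Q̂ = 1.5 + 3 = 4.5; r = 5.5 − 4.5 = 1
N=6: Q̂ = 1.5 + 6 = 7.5; r = 9.7 − 7.5 = 2.2
N=9: Q̂ = 1.5 + 9 = 10.5; r = 4.7 − 10.5 = -5.8
N=10: Q̂ = 1.5 + 10 = 11.5; r = 16.1 − 11.5 = 4.6
N=11: Q̂ = 1.5 + 11 = 12.5; r = 11.7 − 12.5 = -0.8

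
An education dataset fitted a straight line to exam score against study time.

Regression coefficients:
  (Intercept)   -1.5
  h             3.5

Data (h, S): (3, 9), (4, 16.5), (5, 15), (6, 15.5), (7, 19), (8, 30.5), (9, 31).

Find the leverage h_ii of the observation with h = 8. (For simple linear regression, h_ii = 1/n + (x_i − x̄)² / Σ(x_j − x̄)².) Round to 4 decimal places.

h̄ = (3 + 4 + 5 + 6 + 7 + 8 + 9)/7 = 6
Σ(h − h̄)² = 9 + 4 + 1 + 0 + 1 + 4 + 9 = 28
h = 1/7 + (2)²/28 = 0.142857 + 0.142857 = 0.2857

h = 0.2857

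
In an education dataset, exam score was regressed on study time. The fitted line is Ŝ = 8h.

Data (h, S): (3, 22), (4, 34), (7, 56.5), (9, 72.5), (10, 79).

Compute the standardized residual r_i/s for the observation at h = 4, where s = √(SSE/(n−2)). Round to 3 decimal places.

h=3: Ŝ = 8·3 = 24; r = 22 − 24 = -2
h=4: Ŝ = 8·4 = 32; r = 34 − 32 = 2
h=7: Ŝ = 8·7 = 56; r = 56.5 − 56 = 0.5
h=9: Ŝ = 8·9 = 72; r = 72.5 − 72 = 0.5
h=10: Ŝ = 8·10 = 80; r = 79 − 80 = -1
SSE = 4 + 4 + 0.25 + 0.25 + 1 = 9.5
s = √(9.5/3) = 1.77951
r/s = 2 / 1.77951 = 1.124

1.124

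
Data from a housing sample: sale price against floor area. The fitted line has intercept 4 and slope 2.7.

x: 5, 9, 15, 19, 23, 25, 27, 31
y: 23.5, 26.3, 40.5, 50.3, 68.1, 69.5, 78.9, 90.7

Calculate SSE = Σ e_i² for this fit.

SSE = 102

x=5: ŷ = 4 + 2.7·5 = 17.5; e = 23.5 − 17.5 = 6
x=9: ŷ = 4 + 2.7·9 = 28.3; e = 26.3 − 28.3 = -2
x=15: ŷ = 4 + 2.7·15 = 44.5; e = 40.5 − 44.5 = -4
x=19: ŷ = 4 + 2.7·19 = 55.3; e = 50.3 − 55.3 = -5
x=23: ŷ = 4 + 2.7·23 = 66.1; e = 68.1 − 66.1 = 2
x=25: ŷ = 4 + 2.7·25 = 71.5; e = 69.5 − 71.5 = -2
x=27: ŷ = 4 + 2.7·27 = 76.9; e = 78.9 − 76.9 = 2
x=31: ŷ = 4 + 2.7·31 = 87.7; e = 90.7 − 87.7 = 3
SSE = 36 + 4 + 16 + 25 + 4 + 4 + 4 + 9 = 102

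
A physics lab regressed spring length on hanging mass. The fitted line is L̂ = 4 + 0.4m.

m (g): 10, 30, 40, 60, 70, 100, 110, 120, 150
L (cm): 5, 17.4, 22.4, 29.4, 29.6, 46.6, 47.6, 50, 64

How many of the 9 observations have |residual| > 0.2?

8

m=10: L̂ = 4 + 0.4·10 = 8; e = 5 − 8 = -3
m=30: L̂ = 4 + 0.4·30 = 16; e = 17.4 − 16 = 1.4
m=40: L̂ = 4 + 0.4·40 = 20; e = 22.4 − 20 = 2.4
m=60: L̂ = 4 + 0.4·60 = 28; e = 29.4 − 28 = 1.4
m=70: L̂ = 4 + 0.4·70 = 32; e = 29.6 − 32 = -2.4
m=100: L̂ = 4 + 0.4·100 = 44; e = 46.6 − 44 = 2.6
m=110: L̂ = 4 + 0.4·110 = 48; e = 47.6 − 48 = -0.4
m=120: L̂ = 4 + 0.4·120 = 52; e = 50 − 52 = -2
m=150: L̂ = 4 + 0.4·150 = 64; e = 64 − 64 = 0
|e| > 0.2: m=10 (|e|=3), m=30 (|e|=1.4), m=40 (|e|=2.4), m=60 (|e|=1.4), m=70 (|e|=2.4), m=100 (|e|=2.6), m=110 (|e|=0.4), m=120 (|e|=2) → 8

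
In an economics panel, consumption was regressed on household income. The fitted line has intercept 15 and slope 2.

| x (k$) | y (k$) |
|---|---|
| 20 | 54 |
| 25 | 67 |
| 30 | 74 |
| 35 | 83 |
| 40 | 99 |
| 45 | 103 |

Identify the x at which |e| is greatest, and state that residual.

x=20: ŷ = 15 + 2·20 = 55; e = 54 − 55 = -1
x=25: ŷ = 15 + 2·25 = 65; e = 67 − 65 = 2
x=30: ŷ = 15 + 2·30 = 75; e = 74 − 75 = -1
x=35: ŷ = 15 + 2·35 = 85; e = 83 − 85 = -2
x=40: ŷ = 15 + 2·40 = 95; e = 99 − 95 = 4
x=45: ŷ = 15 + 2·45 = 105; e = 103 − 105 = -2
Largest |e| is 4 at x = 40, residual 4.

x = 40, e = 4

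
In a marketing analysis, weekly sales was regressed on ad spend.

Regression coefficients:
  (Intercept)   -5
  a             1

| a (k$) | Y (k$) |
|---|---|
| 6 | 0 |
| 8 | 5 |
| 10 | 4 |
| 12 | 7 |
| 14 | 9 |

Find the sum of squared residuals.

SSE = 6

a=6: Ŷ = -5 + 6 = 1; r = 0 − 1 = -1
a=8: Ŷ = -5 + 8 = 3; r = 5 − 3 = 2
a=10: Ŷ = -5 + 10 = 5; r = 4 − 5 = -1
a=12: Ŷ = -5 + 12 = 7; r = 7 − 7 = 0
a=14: Ŷ = -5 + 14 = 9; r = 9 − 9 = 0
SSE = 1 + 4 + 1 + 0 + 0 = 6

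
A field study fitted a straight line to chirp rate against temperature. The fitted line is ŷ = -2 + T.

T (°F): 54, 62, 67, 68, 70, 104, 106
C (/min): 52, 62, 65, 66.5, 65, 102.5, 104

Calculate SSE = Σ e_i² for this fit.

T=54: ŷ = -2 + 54 = 52; e = 52 − 52 = 0
T=62: ŷ = -2 + 62 = 60; e = 62 − 60 = 2
T=67: ŷ = -2 + 67 = 65; e = 65 − 65 = 0
T=68: ŷ = -2 + 68 = 66; e = 66.5 − 66 = 0.5
T=70: ŷ = -2 + 70 = 68; e = 65 − 68 = -3
T=104: ŷ = -2 + 104 = 102; e = 102.5 − 102 = 0.5
T=106: ŷ = -2 + 106 = 104; e = 104 − 104 = 0
SSE = 0 + 4 + 0 + 0.25 + 9 + 0.25 + 0 = 13.5

SSE = 13.5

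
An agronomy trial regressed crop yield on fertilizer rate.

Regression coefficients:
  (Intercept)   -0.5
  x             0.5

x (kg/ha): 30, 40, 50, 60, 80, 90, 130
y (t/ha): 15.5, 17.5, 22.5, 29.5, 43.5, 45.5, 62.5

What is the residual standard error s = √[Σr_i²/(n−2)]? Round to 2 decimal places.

x=30: ŷ = -0.5 + 0.5·30 = 14.5; r = 15.5 − 14.5 = 1
x=40: ŷ = -0.5 + 0.5·40 = 19.5; r = 17.5 − 19.5 = -2
x=50: ŷ = -0.5 + 0.5·50 = 24.5; r = 22.5 − 24.5 = -2
x=60: ŷ = -0.5 + 0.5·60 = 29.5; r = 29.5 − 29.5 = 0
x=80: ŷ = -0.5 + 0.5·80 = 39.5; r = 43.5 − 39.5 = 4
x=90: ŷ = -0.5 + 0.5·90 = 44.5; r = 45.5 − 44.5 = 1
x=130: ŷ = -0.5 + 0.5·130 = 64.5; r = 62.5 − 64.5 = -2
SSE = 1 + 4 + 4 + 0 + 16 + 1 + 4 = 30
s = √(30/5) = √6 ≈ 2.45

s = 2.45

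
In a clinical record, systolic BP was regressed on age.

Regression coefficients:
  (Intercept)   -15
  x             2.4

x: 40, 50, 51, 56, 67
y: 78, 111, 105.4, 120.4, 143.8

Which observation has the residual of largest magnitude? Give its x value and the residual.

x = 50, e = 6

x=40: ŷ = -15 + 2.4·40 = 81; e = 78 − 81 = -3
x=50: ŷ = -15 + 2.4·50 = 105; e = 111 − 105 = 6
x=51: ŷ = -15 + 2.4·51 = 107.4; e = 105.4 − 107.4 = -2
x=56: ŷ = -15 + 2.4·56 = 119.4; e = 120.4 − 119.4 = 1
x=67: ŷ = -15 + 2.4·67 = 145.8; e = 143.8 − 145.8 = -2
Largest |e| is 6 at x = 50, residual 6.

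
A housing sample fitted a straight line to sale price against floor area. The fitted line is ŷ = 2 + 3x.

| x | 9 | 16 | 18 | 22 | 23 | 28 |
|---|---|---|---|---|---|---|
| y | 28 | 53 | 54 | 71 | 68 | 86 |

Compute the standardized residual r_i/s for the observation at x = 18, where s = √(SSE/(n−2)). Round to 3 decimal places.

-0.707

x=9: ŷ = 2 + 3·9 = 29; r = 28 − 29 = -1
x=16: ŷ = 2 + 3·16 = 50; r = 53 − 50 = 3
x=18: ŷ = 2 + 3·18 = 56; r = 54 − 56 = -2
x=22: ŷ = 2 + 3·22 = 68; r = 71 − 68 = 3
x=23: ŷ = 2 + 3·23 = 71; r = 68 − 71 = -3
x=28: ŷ = 2 + 3·28 = 86; r = 86 − 86 = 0
SSE = 1 + 9 + 4 + 9 + 9 + 0 = 32
s = √(32/4) = 2.82843
r/s = -2 / 2.82843 = -0.707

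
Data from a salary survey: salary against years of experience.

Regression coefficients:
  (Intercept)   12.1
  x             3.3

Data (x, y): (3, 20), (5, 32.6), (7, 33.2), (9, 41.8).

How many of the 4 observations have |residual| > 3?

x=3: ŷ = 12.1 + 3.3·3 = 22; r = 20 − 22 = -2
x=5: ŷ = 12.1 + 3.3·5 = 28.6; r = 32.6 − 28.6 = 4
x=7: ŷ = 12.1 + 3.3·7 = 35.2; r = 33.2 − 35.2 = -2
x=9: ŷ = 12.1 + 3.3·9 = 41.8; r = 41.8 − 41.8 = 0
|r| > 3: x=5 (|r|=4) → 1

1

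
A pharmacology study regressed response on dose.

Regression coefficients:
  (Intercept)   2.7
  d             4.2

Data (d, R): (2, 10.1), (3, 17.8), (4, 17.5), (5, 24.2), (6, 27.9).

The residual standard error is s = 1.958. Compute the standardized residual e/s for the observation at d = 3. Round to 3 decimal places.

1.277

R̂ = 2.7 + 4.2·3 = 15.3
e = 17.8 − 15.3 = 2.5
e/s = 2.5 / 1.958 = 1.277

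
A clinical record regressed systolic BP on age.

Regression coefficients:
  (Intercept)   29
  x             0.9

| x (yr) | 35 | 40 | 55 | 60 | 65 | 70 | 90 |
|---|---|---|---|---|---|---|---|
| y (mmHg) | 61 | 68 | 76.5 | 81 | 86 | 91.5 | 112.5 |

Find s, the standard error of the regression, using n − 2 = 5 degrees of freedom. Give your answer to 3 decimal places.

s = 2.280

x=35: ŷ = 29 + 0.9·35 = 60.5; e = 61 − 60.5 = 0.5
x=40: ŷ = 29 + 0.9·40 = 65; e = 68 − 65 = 3
x=55: ŷ = 29 + 0.9·55 = 78.5; e = 76.5 − 78.5 = -2
x=60: ŷ = 29 + 0.9·60 = 83; e = 81 − 83 = -2
x=65: ŷ = 29 + 0.9·65 = 87.5; e = 86 − 87.5 = -1.5
x=70: ŷ = 29 + 0.9·70 = 92; e = 91.5 − 92 = -0.5
x=90: ŷ = 29 + 0.9·90 = 110; e = 112.5 − 110 = 2.5
SSE = 0.25 + 9 + 4 + 4 + 2.25 + 0.25 + 6.25 = 26
s = √(26/5) = √5.2 ≈ 2.280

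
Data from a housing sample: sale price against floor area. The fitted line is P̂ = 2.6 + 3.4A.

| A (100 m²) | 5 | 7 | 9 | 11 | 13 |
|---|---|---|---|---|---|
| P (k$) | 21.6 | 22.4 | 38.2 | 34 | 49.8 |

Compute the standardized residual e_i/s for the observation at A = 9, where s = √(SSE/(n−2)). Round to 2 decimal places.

0.91

A=5: P̂ = 2.6 + 3.4·5 = 19.6; e = 21.6 − 19.6 = 2
A=7: P̂ = 2.6 + 3.4·7 = 26.4; e = 22.4 − 26.4 = -4
A=9: P̂ = 2.6 + 3.4·9 = 33.2; e = 38.2 − 33.2 = 5
A=11: P̂ = 2.6 + 3.4·11 = 40; e = 34 − 40 = -6
A=13: P̂ = 2.6 + 3.4·13 = 46.8; e = 49.8 − 46.8 = 3
SSE = 4 + 16 + 25 + 36 + 9 = 90
s = √(90/3) = 5.47723
e/s = 5 / 5.47723 = 0.91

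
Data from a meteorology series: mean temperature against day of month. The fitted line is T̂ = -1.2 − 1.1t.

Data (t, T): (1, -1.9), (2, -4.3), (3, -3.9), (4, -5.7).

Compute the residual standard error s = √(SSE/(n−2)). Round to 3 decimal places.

s = 0.819

t=1: T̂ = -1.2 − 1.1·1 = -2.3; r = -1.9 − (-2.3) = 0.4
t=2: T̂ = -1.2 − 1.1·2 = -3.4; r = -4.3 − (-3.4) = -0.9
t=3: T̂ = -1.2 − 1.1·3 = -4.5; r = -3.9 − (-4.5) = 0.6
t=4: T̂ = -1.2 − 1.1·4 = -5.6; r = -5.7 − (-5.6) = -0.1
SSE = 0.16 + 0.81 + 0.36 + 0.01 = 1.34
s = √(1.34/2) = √0.67 ≈ 0.819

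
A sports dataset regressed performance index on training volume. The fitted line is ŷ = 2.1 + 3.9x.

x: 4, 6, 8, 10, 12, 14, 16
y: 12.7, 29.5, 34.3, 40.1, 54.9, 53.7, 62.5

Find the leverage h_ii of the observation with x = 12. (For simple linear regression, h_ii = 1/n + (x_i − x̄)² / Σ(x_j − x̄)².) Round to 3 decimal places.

x̄ = (4 + 6 + 8 + 10 + 12 + 14 + 16)/7 = 10
Σ(x − x̄)² = 36 + 16 + 4 + 0 + 4 + 16 + 36 = 112
h = 1/7 + (2)²/112 = 0.142857 + 0.0357143 = 0.179

h = 0.179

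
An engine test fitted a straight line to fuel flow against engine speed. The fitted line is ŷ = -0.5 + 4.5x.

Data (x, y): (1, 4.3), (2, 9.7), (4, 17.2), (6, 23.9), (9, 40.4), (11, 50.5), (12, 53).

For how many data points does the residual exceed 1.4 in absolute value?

x=1: ŷ = -0.5 + 4.5·1 = 4; e = 4.3 − 4 = 0.3
x=2: ŷ = -0.5 + 4.5·2 = 8.5; e = 9.7 − 8.5 = 1.2
x=4: ŷ = -0.5 + 4.5·4 = 17.5; e = 17.2 − 17.5 = -0.3
x=6: ŷ = -0.5 + 4.5·6 = 26.5; e = 23.9 − 26.5 = -2.6
x=9: ŷ = -0.5 + 4.5·9 = 40; e = 40.4 − 40 = 0.4
x=11: ŷ = -0.5 + 4.5·11 = 49; e = 50.5 − 49 = 1.5
x=12: ŷ = -0.5 + 4.5·12 = 53.5; e = 53 − 53.5 = -0.5
|e| > 1.4: x=6 (|e|=2.6), x=11 (|e|=1.5) → 2

2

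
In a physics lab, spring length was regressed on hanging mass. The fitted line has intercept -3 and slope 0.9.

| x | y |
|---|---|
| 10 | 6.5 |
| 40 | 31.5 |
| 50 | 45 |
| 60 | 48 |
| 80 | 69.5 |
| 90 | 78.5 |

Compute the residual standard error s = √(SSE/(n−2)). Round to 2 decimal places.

s = 2.29

x=10: ŷ = -3 + 0.9·10 = 6; r = 6.5 − 6 = 0.5
x=40: ŷ = -3 + 0.9·40 = 33; r = 31.5 − 33 = -1.5
x=50: ŷ = -3 + 0.9·50 = 42; r = 45 − 42 = 3
x=60: ŷ = -3 + 0.9·60 = 51; r = 48 − 51 = -3
x=80: ŷ = -3 + 0.9·80 = 69; r = 69.5 − 69 = 0.5
x=90: ŷ = -3 + 0.9·90 = 78; r = 78.5 − 78 = 0.5
SSE = 0.25 + 2.25 + 9 + 9 + 0.25 + 0.25 = 21
s = √(21/4) = √5.25 ≈ 2.29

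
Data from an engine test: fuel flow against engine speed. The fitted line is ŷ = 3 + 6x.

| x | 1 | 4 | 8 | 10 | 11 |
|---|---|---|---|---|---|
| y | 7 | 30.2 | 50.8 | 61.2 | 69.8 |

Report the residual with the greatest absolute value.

x=1: ŷ = 3 + 6·1 = 9; e = 7 − 9 = -2
x=4: ŷ = 3 + 6·4 = 27; e = 30.2 − 27 = 3.2
x=8: ŷ = 3 + 6·8 = 51; e = 50.8 − 51 = -0.2
x=10: ŷ = 3 + 6·10 = 63; e = 61.2 − 63 = -1.8
x=11: ŷ = 3 + 6·11 = 69; e = 69.8 − 69 = 0.8
Largest |e| is 3.2 at x = 4, residual 3.2.

e = 3.2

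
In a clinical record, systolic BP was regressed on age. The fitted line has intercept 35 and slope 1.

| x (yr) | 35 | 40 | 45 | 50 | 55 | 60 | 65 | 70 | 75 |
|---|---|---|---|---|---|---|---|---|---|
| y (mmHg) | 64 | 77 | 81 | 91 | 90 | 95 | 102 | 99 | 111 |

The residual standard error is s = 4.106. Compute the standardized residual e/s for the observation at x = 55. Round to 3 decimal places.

ŷ = 35 + 55 = 90
e = 90 − 90 = 0
e/s = 0 / 4.106 = 0.000

0.000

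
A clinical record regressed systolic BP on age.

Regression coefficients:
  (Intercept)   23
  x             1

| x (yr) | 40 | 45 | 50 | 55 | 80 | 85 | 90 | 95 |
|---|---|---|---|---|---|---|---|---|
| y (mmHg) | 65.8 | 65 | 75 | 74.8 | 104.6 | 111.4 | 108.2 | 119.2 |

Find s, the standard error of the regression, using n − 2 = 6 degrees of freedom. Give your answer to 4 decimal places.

s = 3.4078

x=40: ŷ = 23 + 40 = 63; r = 65.8 − 63 = 2.8
x=45: ŷ = 23 + 45 = 68; r = 65 − 68 = -3
x=50: ŷ = 23 + 50 = 73; r = 75 − 73 = 2
x=55: ŷ = 23 + 55 = 78; r = 74.8 − 78 = -3.2
x=80: ŷ = 23 + 80 = 103; r = 104.6 − 103 = 1.6
x=85: ŷ = 23 + 85 = 108; r = 111.4 − 108 = 3.4
x=90: ŷ = 23 + 90 = 113; r = 108.2 − 113 = -4.8
x=95: ŷ = 23 + 95 = 118; r = 119.2 − 118 = 1.2
SSE = 7.84 + 9 + 4 + 10.24 + 2.56 + 11.56 + 23.04 + 1.44 = 69.68
s = √(69.68/6) = √11.6133 ≈ 3.4078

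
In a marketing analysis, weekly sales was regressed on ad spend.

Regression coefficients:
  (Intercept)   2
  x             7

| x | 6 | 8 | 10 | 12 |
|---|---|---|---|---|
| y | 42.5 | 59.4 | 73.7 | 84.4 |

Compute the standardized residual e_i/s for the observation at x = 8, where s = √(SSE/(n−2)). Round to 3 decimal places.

0.637

x=6: ŷ = 2 + 7·6 = 44; e = 42.5 − 44 = -1.5
x=8: ŷ = 2 + 7·8 = 58; e = 59.4 − 58 = 1.4
x=10: ŷ = 2 + 7·10 = 72; e = 73.7 − 72 = 1.7
x=12: ŷ = 2 + 7·12 = 86; e = 84.4 − 86 = -1.6
SSE = 2.25 + 1.96 + 2.89 + 2.56 = 9.66
s = √(9.66/2) = 2.19773
e/s = 1.4 / 2.19773 = 0.637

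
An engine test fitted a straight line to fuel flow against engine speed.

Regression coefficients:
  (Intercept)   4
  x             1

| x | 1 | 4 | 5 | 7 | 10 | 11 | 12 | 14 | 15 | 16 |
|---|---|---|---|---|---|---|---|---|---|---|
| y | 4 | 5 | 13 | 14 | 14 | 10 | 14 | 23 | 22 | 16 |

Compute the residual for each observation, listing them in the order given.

x=1: ŷ = 4 + 1 = 5; r = 4 − 5 = -1
x=4: ŷ = 4 + 4 = 8; r = 5 − 8 = -3
x=5: ŷ = 4 + 5 = 9; r = 13 − 9 = 4
x=7: ŷ = 4 + 7 = 11; r = 14 − 11 = 3
x=10: ŷ = 4 + 10 = 14; r = 14 − 14 = 0
x=11: ŷ = 4 + 11 = 15; r = 10 − 15 = -5
x=12: ŷ = 4 + 12 = 16; r = 14 − 16 = -2
x=14: ŷ = 4 + 14 = 18; r = 23 − 18 = 5
x=15: ŷ = 4 + 15 = 19; r = 22 − 19 = 3
x=16: ŷ = 4 + 16 = 20; r = 16 − 20 = -4

-1, -3, 4, 3, 0, -5, -2, 5, 3, -4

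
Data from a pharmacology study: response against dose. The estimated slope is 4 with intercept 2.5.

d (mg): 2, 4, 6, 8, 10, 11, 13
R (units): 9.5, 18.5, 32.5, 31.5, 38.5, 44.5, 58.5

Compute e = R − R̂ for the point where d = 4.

e = 0

R̂ = 2.5 + 4·4 = 18.5
e = 18.5 − 18.5 = 0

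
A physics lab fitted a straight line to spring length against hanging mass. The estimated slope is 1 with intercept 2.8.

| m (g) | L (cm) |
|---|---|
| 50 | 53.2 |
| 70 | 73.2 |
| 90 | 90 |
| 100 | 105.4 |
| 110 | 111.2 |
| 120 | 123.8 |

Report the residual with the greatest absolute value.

r = -2.8

m=50: L̂ = 2.8 + 50 = 52.8; r = 53.2 − 52.8 = 0.4
m=70: L̂ = 2.8 + 70 = 72.8; r = 73.2 − 72.8 = 0.4
m=90: L̂ = 2.8 + 90 = 92.8; r = 90 − 92.8 = -2.8
m=100: L̂ = 2.8 + 100 = 102.8; r = 105.4 − 102.8 = 2.6
m=110: L̂ = 2.8 + 110 = 112.8; r = 111.2 − 112.8 = -1.6
m=120: L̂ = 2.8 + 120 = 122.8; r = 123.8 − 122.8 = 1
Largest |r| is 2.8 at m = 90, residual -2.8.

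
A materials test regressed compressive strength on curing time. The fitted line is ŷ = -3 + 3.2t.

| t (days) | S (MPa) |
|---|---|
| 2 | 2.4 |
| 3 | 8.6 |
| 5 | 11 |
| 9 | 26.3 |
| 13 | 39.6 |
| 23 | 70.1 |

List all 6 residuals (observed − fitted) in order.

-1, 2, -2, 0.5, 1, -0.5

t=2: ŷ = -3 + 3.2·2 = 3.4; e = 2.4 − 3.4 = -1
t=3: ŷ = -3 + 3.2·3 = 6.6; e = 8.6 − 6.6 = 2
t=5: ŷ = -3 + 3.2·5 = 13; e = 11 − 13 = -2
t=9: ŷ = -3 + 3.2·9 = 25.8; e = 26.3 − 25.8 = 0.5
t=13: ŷ = -3 + 3.2·13 = 38.6; e = 39.6 − 38.6 = 1
t=23: ŷ = -3 + 3.2·23 = 70.6; e = 70.1 − 70.6 = -0.5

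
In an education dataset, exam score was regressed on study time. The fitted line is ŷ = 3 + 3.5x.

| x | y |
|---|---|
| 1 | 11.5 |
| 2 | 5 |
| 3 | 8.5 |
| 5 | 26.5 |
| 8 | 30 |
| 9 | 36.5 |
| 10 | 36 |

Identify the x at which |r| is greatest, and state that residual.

x=1: ŷ = 3 + 3.5·1 = 6.5; r = 11.5 − 6.5 = 5
x=2: ŷ = 3 + 3.5·2 = 10; r = 5 − 10 = -5
x=3: ŷ = 3 + 3.5·3 = 13.5; r = 8.5 − 13.5 = -5
x=5: ŷ = 3 + 3.5·5 = 20.5; r = 26.5 − 20.5 = 6
x=8: ŷ = 3 + 3.5·8 = 31; r = 30 − 31 = -1
x=9: ŷ = 3 + 3.5·9 = 34.5; r = 36.5 − 34.5 = 2
x=10: ŷ = 3 + 3.5·10 = 38; r = 36 − 38 = -2
Largest |r| is 6 at x = 5, residual 6.

x = 5, r = 6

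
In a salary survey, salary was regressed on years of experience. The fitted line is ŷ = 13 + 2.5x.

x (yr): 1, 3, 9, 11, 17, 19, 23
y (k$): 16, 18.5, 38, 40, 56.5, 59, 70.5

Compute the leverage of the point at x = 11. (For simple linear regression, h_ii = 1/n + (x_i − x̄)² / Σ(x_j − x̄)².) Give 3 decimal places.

h = 0.145

x̄ = (1 + 3 + 9 + 11 + 17 + 19 + 23)/7 = 11.8571
Σ(x − x̄)² = 117.878 + 78.449 + 8.16327 + 0.734694 + 26.449 + 51.0204 + 124.163 = 406.857
h = 1/7 + (-0.857143)²/406.857 = 0.142857 + 0.00180578 = 0.145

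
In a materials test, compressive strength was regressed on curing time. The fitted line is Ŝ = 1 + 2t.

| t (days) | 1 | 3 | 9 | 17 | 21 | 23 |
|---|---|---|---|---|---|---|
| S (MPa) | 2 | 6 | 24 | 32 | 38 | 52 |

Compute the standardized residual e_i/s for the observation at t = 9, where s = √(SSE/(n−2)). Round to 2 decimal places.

t=1: Ŝ = 1 + 2·1 = 3; e = 2 − 3 = -1
t=3: Ŝ = 1 + 2·3 = 7; e = 6 − 7 = -1
t=9: Ŝ = 1 + 2·9 = 19; e = 24 − 19 = 5
t=17: Ŝ = 1 + 2·17 = 35; e = 32 − 35 = -3
t=21: Ŝ = 1 + 2·21 = 43; e = 38 − 43 = -5
t=23: Ŝ = 1 + 2·23 = 47; e = 52 − 47 = 5
SSE = 1 + 1 + 25 + 9 + 25 + 25 = 86
s = √(86/4) = 4.63681
e/s = 5 / 4.63681 = 1.08

1.08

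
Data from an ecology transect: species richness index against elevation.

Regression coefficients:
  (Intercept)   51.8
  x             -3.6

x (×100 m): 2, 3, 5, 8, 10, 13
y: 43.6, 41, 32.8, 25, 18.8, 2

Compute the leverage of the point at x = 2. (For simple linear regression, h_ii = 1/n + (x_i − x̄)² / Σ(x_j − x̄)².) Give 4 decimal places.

h = 0.4239

x̄ = (2 + 3 + 5 + 8 + 10 + 13)/6 = 6.83333
Σ(x − x̄)² = 23.3611 + 14.6944 + 3.36111 + 1.36111 + 10.0278 + 38.0278 = 90.8333
h = 1/6 + (-4.83333)²/90.8333 = 0.166667 + 0.257187 = 0.4239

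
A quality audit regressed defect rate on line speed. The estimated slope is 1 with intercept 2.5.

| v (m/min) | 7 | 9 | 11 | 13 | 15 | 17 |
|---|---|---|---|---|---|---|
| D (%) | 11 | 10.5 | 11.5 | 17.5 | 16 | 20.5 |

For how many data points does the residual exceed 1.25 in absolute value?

4

v=7: D̂ = 2.5 + 7 = 9.5; r = 11 − 9.5 = 1.5
v=9: D̂ = 2.5 + 9 = 11.5; r = 10.5 − 11.5 = -1
v=11: D̂ = 2.5 + 11 = 13.5; r = 11.5 − 13.5 = -2
v=13: D̂ = 2.5 + 13 = 15.5; r = 17.5 − 15.5 = 2
v=15: D̂ = 2.5 + 15 = 17.5; r = 16 − 17.5 = -1.5
v=17: D̂ = 2.5 + 17 = 19.5; r = 20.5 − 19.5 = 1
|r| > 1.25: v=7 (|r|=1.5), v=11 (|r|=2), v=13 (|r|=2), v=15 (|r|=1.5) → 4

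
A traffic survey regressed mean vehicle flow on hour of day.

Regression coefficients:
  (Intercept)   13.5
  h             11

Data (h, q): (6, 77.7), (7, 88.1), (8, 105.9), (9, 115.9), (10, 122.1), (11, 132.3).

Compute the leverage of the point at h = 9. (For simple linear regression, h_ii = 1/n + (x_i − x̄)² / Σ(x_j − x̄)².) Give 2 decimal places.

h̄ = (6 + 7 + 8 + 9 + 10 + 11)/6 = 8.5
Σ(h − h̄)² = 6.25 + 2.25 + 0.25 + 0.25 + 2.25 + 6.25 = 17.5
h = 1/6 + (0.5)²/17.5 = 0.166667 + 0.0142857 = 0.18

h = 0.18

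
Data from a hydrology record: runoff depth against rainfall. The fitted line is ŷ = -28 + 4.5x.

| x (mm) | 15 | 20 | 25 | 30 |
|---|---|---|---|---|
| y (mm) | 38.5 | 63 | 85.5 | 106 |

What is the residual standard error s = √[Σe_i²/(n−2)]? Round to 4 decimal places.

s = 1.4142

x=15: ŷ = -28 + 4.5·15 = 39.5; e = 38.5 − 39.5 = -1
x=20: ŷ = -28 + 4.5·20 = 62; e = 63 − 62 = 1
x=25: ŷ = -28 + 4.5·25 = 84.5; e = 85.5 − 84.5 = 1
x=30: ŷ = -28 + 4.5·30 = 107; e = 106 − 107 = -1
SSE = 1 + 1 + 1 + 1 = 4
s = √(4/2) = √2 ≈ 1.4142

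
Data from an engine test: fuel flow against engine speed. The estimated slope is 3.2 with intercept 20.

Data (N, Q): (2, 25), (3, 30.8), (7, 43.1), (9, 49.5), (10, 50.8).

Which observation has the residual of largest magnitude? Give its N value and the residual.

N=2: Q̂ = 20 + 3.2·2 = 26.4; r = 25 − 26.4 = -1.4
N=3: Q̂ = 20 + 3.2·3 = 29.6; r = 30.8 − 29.6 = 1.2
N=7: Q̂ = 20 + 3.2·7 = 42.4; r = 43.1 − 42.4 = 0.7
N=9: Q̂ = 20 + 3.2·9 = 48.8; r = 49.5 − 48.8 = 0.7
N=10: Q̂ = 20 + 3.2·10 = 52; r = 50.8 − 52 = -1.2
Largest |r| is 1.4 at N = 2, residual -1.4.

N = 2, r = -1.4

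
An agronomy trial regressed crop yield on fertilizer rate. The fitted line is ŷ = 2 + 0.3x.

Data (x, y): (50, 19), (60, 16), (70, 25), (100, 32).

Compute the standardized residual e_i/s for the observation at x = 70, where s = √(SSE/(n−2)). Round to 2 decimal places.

x=50: ŷ = 2 + 0.3·50 = 17; e = 19 − 17 = 2
x=60: ŷ = 2 + 0.3·60 = 20; e = 16 − 20 = -4
x=70: ŷ = 2 + 0.3·70 = 23; e = 25 − 23 = 2
x=100: ŷ = 2 + 0.3·100 = 32; e = 32 − 32 = 0
SSE = 4 + 16 + 4 + 0 = 24
s = √(24/2) = 3.4641
e/s = 2 / 3.4641 = 0.58

0.58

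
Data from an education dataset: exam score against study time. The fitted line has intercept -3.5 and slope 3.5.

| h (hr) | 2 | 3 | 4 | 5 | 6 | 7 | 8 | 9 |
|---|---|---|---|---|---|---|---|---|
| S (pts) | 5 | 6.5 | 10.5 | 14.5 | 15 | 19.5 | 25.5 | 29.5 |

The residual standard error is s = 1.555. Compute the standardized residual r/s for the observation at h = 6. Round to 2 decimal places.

Ŝ = -3.5 + 3.5·6 = 17.5
r = 15 − 17.5 = -2.5
r/s = -2.5 / 1.555 = -1.61

-1.61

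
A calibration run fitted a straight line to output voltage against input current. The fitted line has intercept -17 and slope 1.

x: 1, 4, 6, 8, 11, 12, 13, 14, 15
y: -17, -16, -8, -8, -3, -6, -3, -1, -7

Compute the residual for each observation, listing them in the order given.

x=1: ŷ = -17 + 1 = -16; e = -17 − (-16) = -1
x=4: ŷ = -17 + 4 = -13; e = -16 − (-13) = -3
x=6: ŷ = -17 + 6 = -11; e = -8 − (-11) = 3
x=8: ŷ = -17 + 8 = -9; e = -8 − (-9) = 1
x=11: ŷ = -17 + 11 = -6; e = -3 − (-6) = 3
x=12: ŷ = -17 + 12 = -5; e = -6 − (-5) = -1
x=13: ŷ = -17 + 13 = -4; e = -3 − (-4) = 1
x=14: ŷ = -17 + 14 = -3; e = -1 − (-3) = 2
x=15: ŷ = -17 + 15 = -2; e = -7 − (-2) = -5

-1, -3, 3, 1, 3, -1, 1, 2, -5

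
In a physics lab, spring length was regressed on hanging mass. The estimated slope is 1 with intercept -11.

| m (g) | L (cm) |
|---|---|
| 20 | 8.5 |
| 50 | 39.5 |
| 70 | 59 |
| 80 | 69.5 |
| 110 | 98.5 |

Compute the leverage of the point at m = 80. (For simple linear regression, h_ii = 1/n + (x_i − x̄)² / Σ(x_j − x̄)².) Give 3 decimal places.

h = 0.243

m̄ = (20 + 50 + 70 + 80 + 110)/5 = 66
Σ(m − m̄)² = 2116 + 256 + 16 + 196 + 1936 = 4520
h = 1/5 + (14)²/4520 = 0.2 + 0.0433628 = 0.243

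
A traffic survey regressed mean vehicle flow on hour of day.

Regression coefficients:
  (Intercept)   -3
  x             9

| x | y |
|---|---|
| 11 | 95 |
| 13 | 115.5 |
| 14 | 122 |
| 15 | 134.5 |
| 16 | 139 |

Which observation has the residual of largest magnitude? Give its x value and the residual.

x=11: ŷ = -3 + 9·11 = 96; e = 95 − 96 = -1
x=13: ŷ = -3 + 9·13 = 114; e = 115.5 − 114 = 1.5
x=14: ŷ = -3 + 9·14 = 123; e = 122 − 123 = -1
x=15: ŷ = -3 + 9·15 = 132; e = 134.5 − 132 = 2.5
x=16: ŷ = -3 + 9·16 = 141; e = 139 − 141 = -2
Largest |e| is 2.5 at x = 15, residual 2.5.

x = 15, e = 2.5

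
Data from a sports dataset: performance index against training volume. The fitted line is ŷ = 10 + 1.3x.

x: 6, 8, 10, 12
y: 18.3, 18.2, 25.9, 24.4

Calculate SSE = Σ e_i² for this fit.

x=6: ŷ = 10 + 1.3·6 = 17.8; e = 18.3 − 17.8 = 0.5
x=8: ŷ = 10 + 1.3·8 = 20.4; e = 18.2 − 20.4 = -2.2
x=10: ŷ = 10 + 1.3·10 = 23; e = 25.9 − 23 = 2.9
x=12: ŷ = 10 + 1.3·12 = 25.6; e = 24.4 − 25.6 = -1.2
SSE = 0.25 + 4.84 + 8.41 + 1.44 = 14.94

SSE = 14.94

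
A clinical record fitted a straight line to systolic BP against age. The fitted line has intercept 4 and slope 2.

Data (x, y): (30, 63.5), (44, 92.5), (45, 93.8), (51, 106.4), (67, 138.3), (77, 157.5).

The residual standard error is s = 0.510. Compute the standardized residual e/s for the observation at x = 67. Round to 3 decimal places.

0.588

ŷ = 4 + 2·67 = 138
e = 138.3 − 138 = 0.3
e/s = 0.3 / 0.510 = 0.588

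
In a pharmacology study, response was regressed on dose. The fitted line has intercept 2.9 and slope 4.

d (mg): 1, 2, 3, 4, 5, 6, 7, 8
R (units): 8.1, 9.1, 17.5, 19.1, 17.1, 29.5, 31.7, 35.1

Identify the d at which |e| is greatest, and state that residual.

d=1: ŷ = 2.9 + 4·1 = 6.9; e = 8.1 − 6.9 = 1.2
d=2: ŷ = 2.9 + 4·2 = 10.9; e = 9.1 − 10.9 = -1.8
d=3: ŷ = 2.9 + 4·3 = 14.9; e = 17.5 − 14.9 = 2.6
d=4: ŷ = 2.9 + 4·4 = 18.9; e = 19.1 − 18.9 = 0.2
d=5: ŷ = 2.9 + 4·5 = 22.9; e = 17.1 − 22.9 = -5.8
d=6: ŷ = 2.9 + 4·6 = 26.9; e = 29.5 − 26.9 = 2.6
d=7: ŷ = 2.9 + 4·7 = 30.9; e = 31.7 − 30.9 = 0.8
d=8: ŷ = 2.9 + 4·8 = 34.9; e = 35.1 − 34.9 = 0.2
Largest |e| is 5.8 at d = 5, residual -5.8.

d = 5, e = -5.8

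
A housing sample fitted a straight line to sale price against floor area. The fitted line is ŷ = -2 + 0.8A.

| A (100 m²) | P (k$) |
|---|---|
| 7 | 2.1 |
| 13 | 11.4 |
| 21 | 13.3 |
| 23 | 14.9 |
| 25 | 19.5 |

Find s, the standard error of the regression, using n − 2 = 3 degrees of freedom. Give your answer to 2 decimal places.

A=7: ŷ = -2 + 0.8·7 = 3.6; e = 2.1 − 3.6 = -1.5
A=13: ŷ = -2 + 0.8·13 = 8.4; e = 11.4 − 8.4 = 3
A=21: ŷ = -2 + 0.8·21 = 14.8; e = 13.3 − 14.8 = -1.5
A=23: ŷ = -2 + 0.8·23 = 16.4; e = 14.9 − 16.4 = -1.5
A=25: ŷ = -2 + 0.8·25 = 18; e = 19.5 − 18 = 1.5
SSE = 2.25 + 9 + 2.25 + 2.25 + 2.25 = 18
s = √(18/3) = √6 ≈ 2.45

s = 2.45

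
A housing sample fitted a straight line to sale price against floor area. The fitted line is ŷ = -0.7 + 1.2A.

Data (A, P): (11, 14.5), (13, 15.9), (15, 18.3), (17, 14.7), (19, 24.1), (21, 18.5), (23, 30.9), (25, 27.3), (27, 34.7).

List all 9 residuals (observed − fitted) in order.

A=11: ŷ = -0.7 + 1.2·11 = 12.5; r = 14.5 − 12.5 = 2
A=13: ŷ = -0.7 + 1.2·13 = 14.9; r = 15.9 − 14.9 = 1
A=15: ŷ = -0.7 + 1.2·15 = 17.3; r = 18.3 − 17.3 = 1
A=17: ŷ = -0.7 + 1.2·17 = 19.7; r = 14.7 − 19.7 = -5
A=19: ŷ = -0.7 + 1.2·19 = 22.1; r = 24.1 − 22.1 = 2
A=21: ŷ = -0.7 + 1.2·21 = 24.5; r = 18.5 − 24.5 = -6
A=23: ŷ = -0.7 + 1.2·23 = 26.9; r = 30.9 − 26.9 = 4
A=25: ŷ = -0.7 + 1.2·25 = 29.3; r = 27.3 − 29.3 = -2
A=27: ŷ = -0.7 + 1.2·27 = 31.7; r = 34.7 − 31.7 = 3

2, 1, 1, -5, 2, -6, 4, -2, 3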